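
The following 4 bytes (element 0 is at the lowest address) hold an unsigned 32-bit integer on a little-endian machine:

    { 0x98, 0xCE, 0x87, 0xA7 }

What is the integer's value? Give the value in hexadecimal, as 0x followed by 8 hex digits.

0xA787CE98

Little-endian: lowest address holds the least-significant byte.
Reassemble most-significant byte first: A7 87 CE 98 → 0xA787CE98.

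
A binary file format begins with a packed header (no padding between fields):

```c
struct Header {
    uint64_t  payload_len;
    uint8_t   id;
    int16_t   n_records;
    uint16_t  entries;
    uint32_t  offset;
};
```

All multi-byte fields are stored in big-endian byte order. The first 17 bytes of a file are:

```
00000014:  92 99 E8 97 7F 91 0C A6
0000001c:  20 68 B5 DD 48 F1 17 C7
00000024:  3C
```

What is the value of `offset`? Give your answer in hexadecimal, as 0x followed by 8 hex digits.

`offset` follows `payload_len` (8 B), `id` (1 B), `n_records` (2 B), `entries` (2 B), so it starts at offset 8 + 1 + 2 + 2 = 13 and occupies 4 bytes.
Bytes at offsets 13..16: F1 17 C7 3C.
In big-endian order the high byte comes first in memory.
The bytes are already most-significant first: 0xF117C73C.

0xF117C73C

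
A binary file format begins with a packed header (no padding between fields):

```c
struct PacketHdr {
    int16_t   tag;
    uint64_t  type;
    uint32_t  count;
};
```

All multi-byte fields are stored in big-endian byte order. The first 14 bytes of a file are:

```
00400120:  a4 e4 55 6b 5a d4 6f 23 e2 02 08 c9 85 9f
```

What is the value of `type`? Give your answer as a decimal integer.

`type` follows `tag` (2 bytes), so it starts at byte offset 2 and occupies 8 bytes.
Bytes at offsets 2..9: 55 6B 5A D4 6F 23 E2 02.
Big-endian stores the most-significant byte at the lowest address.
The bytes are already most-significant first: 0x556B5AD46F23E202.
0x556B5AD46F23E202 = 6155113184176103938.

6155113184176103938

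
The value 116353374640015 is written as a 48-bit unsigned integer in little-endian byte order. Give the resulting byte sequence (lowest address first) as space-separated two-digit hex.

8F 57 90 A1 D2 69

116353374640015 in hexadecimal, padded to 48 bits, is 0x69D2A190578F.
Split into bytes (most-significant first): 69 D2 A1 90 57 8F.
In little-endian order the low byte comes first in memory.
So at ascending addresses the bytes are 8F 57 90 A1 D2 69.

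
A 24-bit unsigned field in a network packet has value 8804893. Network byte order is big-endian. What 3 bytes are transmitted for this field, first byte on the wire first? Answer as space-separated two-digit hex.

86 5A 1D

8804893 in hexadecimal, padded to 24 bits, is 0x865A1D.
Split into bytes (most-significant first): 86 5A 1D.
Big-endian: lowest address holds the most-significant byte.
So the memory order matches the most-significant-first order: 86 5A 1D.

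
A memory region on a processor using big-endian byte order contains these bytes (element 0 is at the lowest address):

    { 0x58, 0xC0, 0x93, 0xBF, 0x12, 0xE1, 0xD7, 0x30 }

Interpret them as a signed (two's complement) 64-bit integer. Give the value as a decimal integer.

In big-endian order the high byte comes first in memory.
The bytes are already most-significant first: 0x58C093BF12E1D730.
0x58C093BF12E1D730 = 6395273919730931504.

6395273919730931504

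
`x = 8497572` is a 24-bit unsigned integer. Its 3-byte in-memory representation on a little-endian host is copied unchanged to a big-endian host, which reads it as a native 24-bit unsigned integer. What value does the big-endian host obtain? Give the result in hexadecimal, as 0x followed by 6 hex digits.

8497572 in 24-bit hexadecimal is 0x81A9A4.
Stored little-endian, the bytes at ascending addresses are A4 A9 81.
Read back as big-endian, the last byte is least significant, giving 0xA4A981.

0xA4A981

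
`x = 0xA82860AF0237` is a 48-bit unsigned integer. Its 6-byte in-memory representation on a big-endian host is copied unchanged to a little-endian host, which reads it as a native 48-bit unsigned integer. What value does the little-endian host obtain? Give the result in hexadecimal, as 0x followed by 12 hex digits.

Stored big-endian, the bytes at ascending addresses are A8 28 60 AF 02 37.
Read back as little-endian, the first byte is least significant, giving 0x3702AF6028A8.

0x3702AF6028A8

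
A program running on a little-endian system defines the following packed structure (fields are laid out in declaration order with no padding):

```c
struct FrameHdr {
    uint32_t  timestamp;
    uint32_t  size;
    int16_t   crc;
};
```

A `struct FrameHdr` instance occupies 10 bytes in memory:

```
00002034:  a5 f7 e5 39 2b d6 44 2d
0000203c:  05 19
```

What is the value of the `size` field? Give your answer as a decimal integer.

759485995

`size` follows `timestamp` (4 bytes), so it starts at byte offset 4 and occupies 4 bytes.
Bytes at offsets 4..7: 2B D6 44 2D.
In little-endian order the low byte comes first in memory.
Reassemble most-significant byte first: 2D 44 D6 2B → 0x2D44D62B.
0x2D44D62B = 759485995.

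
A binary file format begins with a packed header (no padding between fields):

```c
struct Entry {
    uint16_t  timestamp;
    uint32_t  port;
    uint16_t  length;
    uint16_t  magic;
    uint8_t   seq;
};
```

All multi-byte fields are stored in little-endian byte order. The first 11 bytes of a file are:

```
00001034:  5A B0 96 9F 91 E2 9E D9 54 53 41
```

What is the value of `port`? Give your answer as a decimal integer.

3801194390

`port` follows `timestamp` (2 bytes), so it starts at byte offset 2 and occupies 4 bytes.
Bytes at offsets 2..5: 96 9F 91 E2.
Little-endian stores the least-significant byte at the lowest address.
Reassemble most-significant byte first: E2 91 9F 96 → 0xE2919F96.
0xE2919F96 = 3801194390.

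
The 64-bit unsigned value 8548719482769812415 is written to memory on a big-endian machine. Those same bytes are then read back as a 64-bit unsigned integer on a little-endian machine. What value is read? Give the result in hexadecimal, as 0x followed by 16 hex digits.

8548719482769812415 in 64-bit hexadecimal is 0x76A3271396F4ABBF.
Stored big-endian, the bytes at ascending addresses are 76 A3 27 13 96 F4 AB BF.
Read back as little-endian, the first byte is least significant, giving 0xBFABF4961327A376.

0xBFABF4961327A376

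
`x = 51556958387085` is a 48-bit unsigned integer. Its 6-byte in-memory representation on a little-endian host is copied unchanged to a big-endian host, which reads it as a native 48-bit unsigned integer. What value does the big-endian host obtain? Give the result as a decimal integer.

51556958387085 in 48-bit hexadecimal is 0x2EE40A30BB8D.
Stored little-endian, the bytes at ascending addresses are 8D BB 30 0A E4 2E.
Read back as big-endian, the last byte is least significant, giving 0x8DBB300AE42E.
0x8DBB300AE42E = 155835104420910.

155835104420910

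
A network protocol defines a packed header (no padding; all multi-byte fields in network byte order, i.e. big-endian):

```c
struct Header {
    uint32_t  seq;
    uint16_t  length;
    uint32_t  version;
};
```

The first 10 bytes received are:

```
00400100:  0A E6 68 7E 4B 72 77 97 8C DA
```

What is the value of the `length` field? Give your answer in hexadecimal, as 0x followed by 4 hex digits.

0x4B72

`length` follows `seq` (4 bytes), so it starts at byte offset 4 and occupies 2 bytes.
Bytes at offsets 4..5: 4B 72.
In big-endian order the high byte comes first in memory.
The bytes are already most-significant first: 0x4B72.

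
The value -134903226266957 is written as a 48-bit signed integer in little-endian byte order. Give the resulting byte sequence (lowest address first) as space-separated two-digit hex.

B3 8A 1E 65 4E 85

Two's complement of -134903226266957 in 48 bits: 134903226266957 = 0x7AB19AE1754D; invert → 0x854E651E8AB2; add 1 → 0x854E651E8AB3.
Split into bytes (most-significant first): 85 4E 65 1E 8A B3.
In little-endian order the low byte comes first in memory.
So at ascending addresses the bytes are B3 8A 1E 65 4E 85.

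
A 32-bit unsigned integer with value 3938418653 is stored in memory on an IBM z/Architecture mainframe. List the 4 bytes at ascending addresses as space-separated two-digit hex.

EA BF 7F DD

3938418653 in hexadecimal, padded to 32 bits, is 0xEABF7FDD.
Split into bytes (most-significant first): EA BF 7F DD.
Big-endian: lowest address holds the most-significant byte.
So the memory order matches the most-significant-first order: EA BF 7F DD.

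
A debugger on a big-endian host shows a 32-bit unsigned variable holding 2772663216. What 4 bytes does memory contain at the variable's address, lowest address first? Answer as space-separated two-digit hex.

2772663216 in hexadecimal, padded to 32 bits, is 0xA5437BB0.
Split into bytes (most-significant first): A5 43 7B B0.
Big-endian stores the most-significant byte at the lowest address.
So the memory order matches the most-significant-first order: A5 43 7B B0.

A5 43 7B B0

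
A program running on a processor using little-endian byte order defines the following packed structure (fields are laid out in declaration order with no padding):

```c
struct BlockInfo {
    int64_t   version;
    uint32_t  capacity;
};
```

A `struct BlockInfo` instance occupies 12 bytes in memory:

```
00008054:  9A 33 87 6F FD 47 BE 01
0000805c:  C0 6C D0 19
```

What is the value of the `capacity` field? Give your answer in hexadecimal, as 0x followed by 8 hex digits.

`capacity` follows `version` (8 bytes), so it starts at byte offset 8 and occupies 4 bytes.
Bytes at offsets 8..11: C0 6C D0 19.
Little-endian stores the least-significant byte at the lowest address.
Reassemble most-significant byte first: 19 D0 6C C0 → 0x19D06CC0.

0x19D06CC0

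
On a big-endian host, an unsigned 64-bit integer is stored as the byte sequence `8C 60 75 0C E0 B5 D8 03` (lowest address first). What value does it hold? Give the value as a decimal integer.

10115213461244205059

Big-endian: lowest address holds the most-significant byte.
The bytes are already most-significant first: 0x8C60750CE0B5D803.
0x8C60750CE0B5D803 = 10115213461244205059.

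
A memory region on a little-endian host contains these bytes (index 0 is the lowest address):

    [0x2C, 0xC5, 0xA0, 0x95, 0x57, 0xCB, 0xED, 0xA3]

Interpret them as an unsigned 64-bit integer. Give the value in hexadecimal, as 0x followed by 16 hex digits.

Little-endian: lowest address holds the least-significant byte.
Reassemble most-significant byte first: A3 ED CB 57 95 A0 C5 2C → 0xA3EDCB5795A0C52C.

0xA3EDCB5795A0C52C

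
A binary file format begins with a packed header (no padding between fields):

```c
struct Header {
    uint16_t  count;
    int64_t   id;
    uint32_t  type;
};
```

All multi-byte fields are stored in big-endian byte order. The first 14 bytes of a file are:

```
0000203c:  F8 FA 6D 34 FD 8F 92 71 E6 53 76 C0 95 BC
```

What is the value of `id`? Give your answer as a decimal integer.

`id` follows `count` (2 bytes), so it starts at byte offset 2 and occupies 8 bytes.
Bytes at offsets 2..9: 6D 34 FD 8F 92 71 E6 53.
Big-endian stores the most-significant byte at the lowest address.
The bytes are already most-significant first: 0x6D34FD8F9271E653.
0x6D34FD8F9271E653 = 7869193242002187859.

7869193242002187859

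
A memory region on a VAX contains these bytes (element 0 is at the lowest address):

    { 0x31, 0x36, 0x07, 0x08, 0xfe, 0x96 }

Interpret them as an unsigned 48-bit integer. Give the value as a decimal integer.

166017800549937

Little-endian: lowest address holds the least-significant byte.
Reassemble most-significant byte first: 96 FE 08 07 36 31 → 0x96FE08073631.
0x96FE08073631 = 166017800549937.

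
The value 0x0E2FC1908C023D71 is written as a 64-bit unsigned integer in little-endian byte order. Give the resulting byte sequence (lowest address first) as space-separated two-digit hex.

71 3D 02 8C 90 C1 2F 0E

Split into bytes (most-significant first): 0E 2F C1 90 8C 02 3D 71.
Little-endian: lowest address holds the least-significant byte.
So at ascending addresses the bytes are 71 3D 02 8C 90 C1 2F 0E.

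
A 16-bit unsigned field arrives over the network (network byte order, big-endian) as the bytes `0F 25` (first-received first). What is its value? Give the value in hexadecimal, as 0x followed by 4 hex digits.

0x0F25

Big-endian stores the most-significant byte at the lowest address.
The bytes are already most-significant first: 0x0F25.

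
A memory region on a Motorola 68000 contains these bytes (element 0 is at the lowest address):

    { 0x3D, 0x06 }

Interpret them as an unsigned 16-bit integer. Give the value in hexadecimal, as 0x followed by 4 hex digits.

0x3D06

In big-endian order the high byte comes first in memory.
The bytes are already most-significant first: 0x3D06.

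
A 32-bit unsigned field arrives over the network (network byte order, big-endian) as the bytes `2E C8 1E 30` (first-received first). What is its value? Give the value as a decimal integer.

Big-endian stores the most-significant byte at the lowest address.
The bytes are already most-significant first: 0x2EC81E30.
0x2EC81E30 = 784866864.

784866864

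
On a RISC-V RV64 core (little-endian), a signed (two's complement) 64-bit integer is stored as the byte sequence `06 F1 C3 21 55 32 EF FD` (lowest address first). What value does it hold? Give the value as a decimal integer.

-148844921459838714

In little-endian order the low byte comes first in memory.
Reassemble most-significant byte first: FD EF 32 55 21 C3 F1 06 → 0xFDEF325521C3F106.
Top bit is set, so as a signed 64-bit value this is 0xFDEF325521C3F106 − 2^64 = -148844921459838714.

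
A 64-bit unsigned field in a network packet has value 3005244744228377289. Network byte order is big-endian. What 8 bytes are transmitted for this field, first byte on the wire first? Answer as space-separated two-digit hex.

29 B4 C6 2C 22 D7 92 C9

3005244744228377289 in hexadecimal, padded to 64 bits, is 0x29B4C62C22D792C9.
Split into bytes (most-significant first): 29 B4 C6 2C 22 D7 92 C9.
Big-endian stores the most-significant byte at the lowest address.
So the memory order matches the most-significant-first order: 29 B4 C6 2C 22 D7 92 C9.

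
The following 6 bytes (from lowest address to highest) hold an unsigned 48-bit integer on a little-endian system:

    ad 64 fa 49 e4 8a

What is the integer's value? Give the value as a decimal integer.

In little-endian order the low byte comes first in memory.
Reassemble most-significant byte first: 8A E4 49 FA 64 AD → 0x8AE449FA64AD.
0x8AE449FA64AD = 152713098323117.

152713098323117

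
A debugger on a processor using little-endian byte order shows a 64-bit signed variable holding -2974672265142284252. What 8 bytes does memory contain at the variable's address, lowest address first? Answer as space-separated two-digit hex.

Two's complement of -2974672265142284252 in 64 bits: 2974672265142284252 = 0x294828AA27032FDC; invert → 0xD6B7D755D8FCD023; add 1 → 0xD6B7D755D8FCD024.
Split into bytes (most-significant first): D6 B7 D7 55 D8 FC D0 24.
Little-endian: lowest address holds the least-significant byte.
So at ascending addresses the bytes are 24 D0 FC D8 55 D7 B7 D6.

24 D0 FC D8 55 D7 B7 D6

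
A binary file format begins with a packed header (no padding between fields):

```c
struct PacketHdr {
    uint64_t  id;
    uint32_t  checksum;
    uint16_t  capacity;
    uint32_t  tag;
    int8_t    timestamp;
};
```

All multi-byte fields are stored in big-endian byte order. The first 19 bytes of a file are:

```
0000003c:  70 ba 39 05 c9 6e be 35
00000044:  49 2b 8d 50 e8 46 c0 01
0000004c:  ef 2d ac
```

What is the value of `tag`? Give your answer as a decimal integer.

`tag` follows `id` (8 B), `checksum` (4 B), `capacity` (2 B), so it starts at offset 8 + 4 + 2 = 14 and occupies 4 bytes.
Bytes at offsets 14..17: C0 01 EF 2D.
Big-endian: lowest address holds the most-significant byte.
The bytes are already most-significant first: 0xC001EF2D.
0xC001EF2D = 3221352237.

3221352237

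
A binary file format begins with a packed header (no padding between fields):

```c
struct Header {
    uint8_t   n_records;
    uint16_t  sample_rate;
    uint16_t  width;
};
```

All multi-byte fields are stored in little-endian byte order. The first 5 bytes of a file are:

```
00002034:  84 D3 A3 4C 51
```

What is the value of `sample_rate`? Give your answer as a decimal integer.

`sample_rate` follows `n_records` (1 byte), so it starts at byte offset 1 and occupies 2 bytes.
Bytes at offsets 1..2: D3 A3.
Little-endian stores the least-significant byte at the lowest address.
Reassemble most-significant byte first: A3 D3 → 0xA3D3.
0xA3D3 = 41939.

41939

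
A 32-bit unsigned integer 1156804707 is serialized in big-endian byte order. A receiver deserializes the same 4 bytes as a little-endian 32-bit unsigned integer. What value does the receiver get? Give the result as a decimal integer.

1668346692

1156804707 in 32-bit hexadecimal is 0x44F37063.
Stored big-endian, the bytes at ascending addresses are 44 F3 70 63.
Read back as little-endian, the first byte is least significant, giving 0x6370F344.
0x6370F344 = 1668346692.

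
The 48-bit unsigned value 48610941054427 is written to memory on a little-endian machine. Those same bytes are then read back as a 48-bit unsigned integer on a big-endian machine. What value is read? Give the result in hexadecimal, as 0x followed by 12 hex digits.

48610941054427 in 48-bit hexadecimal is 0x2C361DDFADDB.
Stored little-endian, the bytes at ascending addresses are DB AD DF 1D 36 2C.
Read back as big-endian, the last byte is least significant, giving 0xDBADDF1D362C.

0xDBADDF1D362C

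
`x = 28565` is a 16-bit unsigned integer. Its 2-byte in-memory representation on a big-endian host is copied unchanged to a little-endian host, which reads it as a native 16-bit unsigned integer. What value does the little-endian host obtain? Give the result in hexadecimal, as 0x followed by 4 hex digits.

28565 in 16-bit hexadecimal is 0x6F95.
Stored big-endian, the bytes at ascending addresses are 6F 95.
Read back as little-endian, the first byte is least significant, giving 0x956F.

0x956F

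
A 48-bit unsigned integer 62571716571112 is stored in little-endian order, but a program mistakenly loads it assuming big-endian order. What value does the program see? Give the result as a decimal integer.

255567475828792

62571716571112 in 48-bit hexadecimal is 0x38E89CF06FE8.
Stored little-endian, the bytes at ascending addresses are E8 6F F0 9C E8 38.
Read back as big-endian, the last byte is least significant, giving 0xE86FF09CE838.
0xE86FF09CE838 = 255567475828792.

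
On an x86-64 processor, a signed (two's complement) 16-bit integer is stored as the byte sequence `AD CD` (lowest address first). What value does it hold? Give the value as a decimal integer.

In little-endian order the low byte comes first in memory.
Reassemble most-significant byte first: CD AD → 0xCDAD.
Top bit is set, so as a signed 16-bit value this is 0xCDAD − 2^16 = -12883.

-12883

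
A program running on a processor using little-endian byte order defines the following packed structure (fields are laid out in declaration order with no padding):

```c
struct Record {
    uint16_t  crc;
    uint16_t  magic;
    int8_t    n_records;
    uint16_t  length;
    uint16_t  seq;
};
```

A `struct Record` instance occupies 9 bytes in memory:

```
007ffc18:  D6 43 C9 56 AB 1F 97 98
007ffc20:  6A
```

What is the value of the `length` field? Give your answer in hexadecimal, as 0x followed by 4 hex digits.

0x971F

`length` follows `crc` (2 B), `magic` (2 B), `n_records` (1 B), so it starts at offset 2 + 2 + 1 = 5 and occupies 2 bytes.
Bytes at offsets 5..6: 1F 97.
Little-endian: lowest address holds the least-significant byte.
Reassemble most-significant byte first: 97 1F → 0x971F.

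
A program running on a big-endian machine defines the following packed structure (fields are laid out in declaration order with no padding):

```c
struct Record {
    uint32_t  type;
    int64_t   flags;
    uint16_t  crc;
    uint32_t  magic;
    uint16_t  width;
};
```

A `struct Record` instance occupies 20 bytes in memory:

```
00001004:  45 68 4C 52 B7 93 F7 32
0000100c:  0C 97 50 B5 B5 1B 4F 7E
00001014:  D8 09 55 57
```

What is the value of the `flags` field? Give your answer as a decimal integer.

`flags` follows `type` (4 bytes), so it starts at byte offset 4 and occupies 8 bytes.
Bytes at offsets 4..11: B7 93 F7 32 0C 97 50 B5.
In big-endian order the high byte comes first in memory.
The bytes are already most-significant first: 0xB793F7320C9750B5.
Top bit is set, so as a signed 64-bit value this is 0xB793F7320C9750B5 − 2^64 = -5218555748860604235.

-5218555748860604235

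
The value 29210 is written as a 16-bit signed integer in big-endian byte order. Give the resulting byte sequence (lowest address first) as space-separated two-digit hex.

29210 in hexadecimal, padded to 16 bits, is 0x721A.
Split into bytes (most-significant first): 72 1A.
Big-endian: lowest address holds the most-significant byte.
So the memory order matches the most-significant-first order: 72 1A.

72 1A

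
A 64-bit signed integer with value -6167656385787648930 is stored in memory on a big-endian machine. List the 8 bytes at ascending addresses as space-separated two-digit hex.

Two's complement of -6167656385787648930 in 64 bits: 6167656385787648930 = 0x5597EACE238ADBA2; invert → 0xAA681531DC75245D; add 1 → 0xAA681531DC75245E.
Split into bytes (most-significant first): AA 68 15 31 DC 75 24 5E.
In big-endian order the high byte comes first in memory.
So the memory order matches the most-significant-first order: AA 68 15 31 DC 75 24 5E.

AA 68 15 31 DC 75 24 5E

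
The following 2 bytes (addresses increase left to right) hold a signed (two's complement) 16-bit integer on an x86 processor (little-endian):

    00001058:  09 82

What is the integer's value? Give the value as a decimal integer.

-32247

Little-endian: lowest address holds the least-significant byte.
Reassemble most-significant byte first: 82 09 → 0x8209.
Top bit is set, so as a signed 16-bit value this is 0x8209 − 2^16 = -32247.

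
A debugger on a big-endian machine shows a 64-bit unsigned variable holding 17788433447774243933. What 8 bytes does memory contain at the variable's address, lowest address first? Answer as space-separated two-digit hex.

17788433447774243933 in hexadecimal, padded to 64 bits, is 0xF6DD35F93D42CC5D.
Split into bytes (most-significant first): F6 DD 35 F9 3D 42 CC 5D.
Big-endian stores the most-significant byte at the lowest address.
So the memory order matches the most-significant-first order: F6 DD 35 F9 3D 42 CC 5D.

F6 DD 35 F9 3D 42 CC 5D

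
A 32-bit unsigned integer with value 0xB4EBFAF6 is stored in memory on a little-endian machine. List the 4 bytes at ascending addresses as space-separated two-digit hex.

Split into bytes (most-significant first): B4 EB FA F6.
Little-endian stores the least-significant byte at the lowest address.
So at ascending addresses the bytes are F6 FA EB B4.

F6 FA EB B4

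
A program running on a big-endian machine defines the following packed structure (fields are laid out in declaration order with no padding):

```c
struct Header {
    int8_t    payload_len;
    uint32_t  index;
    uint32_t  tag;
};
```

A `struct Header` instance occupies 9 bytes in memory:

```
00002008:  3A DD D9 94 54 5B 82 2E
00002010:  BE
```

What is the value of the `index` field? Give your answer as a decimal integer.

`index` follows `payload_len` (1 byte), so it starts at byte offset 1 and occupies 4 bytes.
Bytes at offsets 1..4: DD D9 94 54.
Big-endian stores the most-significant byte at the lowest address.
The bytes are already most-significant first: 0xDDD99454.
0xDDD99454 = 3722024020.

3722024020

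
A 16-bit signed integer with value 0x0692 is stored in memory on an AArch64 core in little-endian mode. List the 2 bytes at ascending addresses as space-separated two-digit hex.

Split into bytes (most-significant first): 06 92.
In little-endian order the low byte comes first in memory.
So at ascending addresses the bytes are 92 06.

92 06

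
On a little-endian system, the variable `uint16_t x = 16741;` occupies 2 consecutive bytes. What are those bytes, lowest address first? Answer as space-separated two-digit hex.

65 41

16741 in hexadecimal, padded to 16 bits, is 0x4165.
Split into bytes (most-significant first): 41 65.
Little-endian: lowest address holds the least-significant byte.
So at ascending addresses the bytes are 65 41.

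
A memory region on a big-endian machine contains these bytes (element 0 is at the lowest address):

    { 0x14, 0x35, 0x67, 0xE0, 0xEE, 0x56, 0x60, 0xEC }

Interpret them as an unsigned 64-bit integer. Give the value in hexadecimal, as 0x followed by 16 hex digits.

Big-endian stores the most-significant byte at the lowest address.
The bytes are already most-significant first: 0x143567E0EE5660EC.

0x143567E0EE5660EC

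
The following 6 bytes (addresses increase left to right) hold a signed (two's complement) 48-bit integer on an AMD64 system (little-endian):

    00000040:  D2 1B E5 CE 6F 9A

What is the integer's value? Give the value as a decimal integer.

Little-endian stores the least-significant byte at the lowest address.
Reassemble most-significant byte first: 9A 6F CE E5 1B D2 → 0x9A6FCEE51BD2.
Top bit is set, so as a signed 48-bit value this is 0x9A6FCEE51BD2 − 2^48 = -111669973541934.

-111669973541934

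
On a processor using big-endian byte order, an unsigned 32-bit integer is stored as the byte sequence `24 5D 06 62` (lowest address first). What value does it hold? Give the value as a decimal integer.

610076258

Big-endian: lowest address holds the most-significant byte.
The bytes are already most-significant first: 0x245D0662.
0x245D0662 = 610076258.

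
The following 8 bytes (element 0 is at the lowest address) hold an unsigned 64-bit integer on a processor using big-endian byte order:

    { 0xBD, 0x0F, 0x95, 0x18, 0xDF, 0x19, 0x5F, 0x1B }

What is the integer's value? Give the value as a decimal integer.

13623271331873775387

In big-endian order the high byte comes first in memory.
The bytes are already most-significant first: 0xBD0F9518DF195F1B.
0xBD0F9518DF195F1B = 13623271331873775387.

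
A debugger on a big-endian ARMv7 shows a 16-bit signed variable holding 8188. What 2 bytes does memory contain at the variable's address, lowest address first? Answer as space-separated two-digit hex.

8188 in hexadecimal, padded to 16 bits, is 0x1FFC.
Split into bytes (most-significant first): 1F FC.
Big-endian stores the most-significant byte at the lowest address.
So the memory order matches the most-significant-first order: 1F FC.

1F FC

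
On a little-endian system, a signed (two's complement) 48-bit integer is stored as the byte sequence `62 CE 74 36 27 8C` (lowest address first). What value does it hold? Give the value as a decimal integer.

Little-endian stores the least-significant byte at the lowest address.
Reassemble most-significant byte first: 8C 27 36 74 CE 62 → 0x8C273674CE62.
Top bit is set, so as a signed 48-bit value this is 0x8C273674CE62 − 2^48 = -127374931472798.

-127374931472798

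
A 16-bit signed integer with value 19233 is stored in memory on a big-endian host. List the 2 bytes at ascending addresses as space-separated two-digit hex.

19233 in hexadecimal, padded to 16 bits, is 0x4B21.
Split into bytes (most-significant first): 4B 21.
Big-endian stores the most-significant byte at the lowest address.
So the memory order matches the most-significant-first order: 4B 21.

4B 21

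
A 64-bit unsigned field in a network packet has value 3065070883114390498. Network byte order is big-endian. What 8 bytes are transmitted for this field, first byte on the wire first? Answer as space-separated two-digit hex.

2A 89 51 BA 8F 6D 13 E2

3065070883114390498 in hexadecimal, padded to 64 bits, is 0x2A8951BA8F6D13E2.
Split into bytes (most-significant first): 2A 89 51 BA 8F 6D 13 E2.
In big-endian order the high byte comes first in memory.
So the memory order matches the most-significant-first order: 2A 89 51 BA 8F 6D 13 E2.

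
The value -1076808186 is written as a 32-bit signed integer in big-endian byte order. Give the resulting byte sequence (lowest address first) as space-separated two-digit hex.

Two's complement of -1076808186 in 32 bits: 1076808186 = 0x402EC9FA; invert → 0xBFD13605; add 1 → 0xBFD13606.
Split into bytes (most-significant first): BF D1 36 06.
Big-endian: lowest address holds the most-significant byte.
So the memory order matches the most-significant-first order: BF D1 36 06.

BF D1 36 06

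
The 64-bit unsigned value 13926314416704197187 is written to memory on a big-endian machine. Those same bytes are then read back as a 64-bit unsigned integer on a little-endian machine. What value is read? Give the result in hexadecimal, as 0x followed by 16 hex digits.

13926314416704197187 in 64-bit hexadecimal is 0xC144352D5E0E1243.
Stored big-endian, the bytes at ascending addresses are C1 44 35 2D 5E 0E 12 43.
Read back as little-endian, the first byte is least significant, giving 0x43120E5E2D3544C1.

0x43120E5E2D3544C1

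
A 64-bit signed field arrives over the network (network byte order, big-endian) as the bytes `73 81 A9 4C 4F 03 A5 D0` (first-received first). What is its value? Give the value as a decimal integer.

8323119731565635024

In big-endian order the high byte comes first in memory.
The bytes are already most-significant first: 0x7381A94C4F03A5D0.
0x7381A94C4F03A5D0 = 8323119731565635024.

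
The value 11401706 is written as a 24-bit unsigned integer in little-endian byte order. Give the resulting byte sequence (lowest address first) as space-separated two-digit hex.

11401706 in hexadecimal, padded to 24 bits, is 0xADF9EA.
Split into bytes (most-significant first): AD F9 EA.
Little-endian: lowest address holds the least-significant byte.
So at ascending addresses the bytes are EA F9 AD.

EA F9 AD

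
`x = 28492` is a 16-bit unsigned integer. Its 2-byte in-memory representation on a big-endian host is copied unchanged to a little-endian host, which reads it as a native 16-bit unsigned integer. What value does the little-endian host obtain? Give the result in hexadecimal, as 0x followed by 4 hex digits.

0x4C6F

28492 in 16-bit hexadecimal is 0x6F4C.
Stored big-endian, the bytes at ascending addresses are 6F 4C.
Read back as little-endian, the first byte is least significant, giving 0x4C6F.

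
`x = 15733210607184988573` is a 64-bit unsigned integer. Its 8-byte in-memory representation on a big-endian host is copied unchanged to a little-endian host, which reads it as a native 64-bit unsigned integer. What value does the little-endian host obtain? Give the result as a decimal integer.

11333778407677188058

15733210607184988573 in 64-bit hexadecimal is 0xDA5797B069AB499D.
Stored big-endian, the bytes at ascending addresses are DA 57 97 B0 69 AB 49 9D.
Read back as little-endian, the first byte is least significant, giving 0x9D49AB69B09757DA.
0x9D49AB69B09757DA = 11333778407677188058.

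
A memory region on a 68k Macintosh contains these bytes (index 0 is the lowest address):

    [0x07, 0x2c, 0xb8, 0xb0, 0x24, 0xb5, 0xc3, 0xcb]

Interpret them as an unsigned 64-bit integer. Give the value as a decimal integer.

Big-endian stores the most-significant byte at the lowest address.
The bytes are already most-significant first: 0x072CB8B024B5C3CB.
0x072CB8B024B5C3CB = 516991123910411211.

516991123910411211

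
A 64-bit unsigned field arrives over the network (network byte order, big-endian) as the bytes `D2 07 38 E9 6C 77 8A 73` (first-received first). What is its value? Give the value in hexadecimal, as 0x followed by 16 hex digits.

0xD20738E96C778A73

Big-endian: lowest address holds the most-significant byte.
The bytes are already most-significant first: 0xD20738E96C778A73.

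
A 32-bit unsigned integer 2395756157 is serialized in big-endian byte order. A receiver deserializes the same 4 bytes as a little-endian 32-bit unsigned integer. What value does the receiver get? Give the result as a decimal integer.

2395756157 in 32-bit hexadecimal is 0x8ECC567D.
Stored big-endian, the bytes at ascending addresses are 8E CC 56 7D.
Read back as little-endian, the first byte is least significant, giving 0x7D56CC8E.
0x7D56CC8E = 2102840462.

2102840462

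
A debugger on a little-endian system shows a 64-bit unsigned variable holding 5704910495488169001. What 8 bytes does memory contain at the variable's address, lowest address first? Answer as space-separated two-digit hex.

5704910495488169001 in hexadecimal, padded to 64 bits, is 0x4F2BE9DEA6F85429.
Split into bytes (most-significant first): 4F 2B E9 DE A6 F8 54 29.
In little-endian order the low byte comes first in memory.
So at ascending addresses the bytes are 29 54 F8 A6 DE E9 2B 4F.

29 54 F8 A6 DE E9 2B 4F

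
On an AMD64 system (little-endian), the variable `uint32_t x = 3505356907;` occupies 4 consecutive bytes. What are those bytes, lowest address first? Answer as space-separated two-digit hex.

3505356907 in hexadecimal, padded to 32 bits, is 0xD0EF806B.
Split into bytes (most-significant first): D0 EF 80 6B.
Little-endian stores the least-significant byte at the lowest address.
So at ascending addresses the bytes are 6B 80 EF D0.

6B 80 EF D0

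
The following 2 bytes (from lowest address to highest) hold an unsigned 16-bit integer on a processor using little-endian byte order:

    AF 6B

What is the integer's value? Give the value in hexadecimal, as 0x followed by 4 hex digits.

In little-endian order the low byte comes first in memory.
Reassemble most-significant byte first: 6B AF → 0x6BAF.

0x6BAF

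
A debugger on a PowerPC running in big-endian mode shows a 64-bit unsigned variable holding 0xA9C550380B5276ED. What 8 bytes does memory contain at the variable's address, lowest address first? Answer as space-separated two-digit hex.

Split into bytes (most-significant first): A9 C5 50 38 0B 52 76 ED.
In big-endian order the high byte comes first in memory.
So the memory order matches the most-significant-first order: A9 C5 50 38 0B 52 76 ED.

A9 C5 50 38 0B 52 76 ED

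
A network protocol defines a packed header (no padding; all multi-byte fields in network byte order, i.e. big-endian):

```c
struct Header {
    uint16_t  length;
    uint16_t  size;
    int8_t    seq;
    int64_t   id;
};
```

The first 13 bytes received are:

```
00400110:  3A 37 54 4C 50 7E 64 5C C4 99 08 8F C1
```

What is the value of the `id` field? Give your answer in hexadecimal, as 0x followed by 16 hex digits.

`id` follows `length` (2 B), `size` (2 B), `seq` (1 B), so it starts at offset 2 + 2 + 1 = 5 and occupies 8 bytes.
Bytes at offsets 5..12: 7E 64 5C C4 99 08 8F C1.
Big-endian stores the most-significant byte at the lowest address.
The bytes are already most-significant first: 0x7E645CC499088FC1.

0x7E645CC499088FC1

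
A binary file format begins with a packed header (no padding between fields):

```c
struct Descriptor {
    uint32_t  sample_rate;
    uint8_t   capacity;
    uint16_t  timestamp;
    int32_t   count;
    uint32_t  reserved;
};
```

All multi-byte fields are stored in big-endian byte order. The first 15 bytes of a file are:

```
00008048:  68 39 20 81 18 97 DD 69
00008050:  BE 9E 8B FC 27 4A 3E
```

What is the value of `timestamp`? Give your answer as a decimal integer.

`timestamp` follows `sample_rate` (4 B), `capacity` (1 B), so it starts at offset 4 + 1 = 5 and occupies 2 bytes.
Bytes at offsets 5..6: 97 DD.
Big-endian stores the most-significant byte at the lowest address.
The bytes are already most-significant first: 0x97DD.
0x97DD = 38877.

38877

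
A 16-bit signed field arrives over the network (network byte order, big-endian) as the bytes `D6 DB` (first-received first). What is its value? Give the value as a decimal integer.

-10533

Big-endian: lowest address holds the most-significant byte.
The bytes are already most-significant first: 0xD6DB.
Top bit is set, so as a signed 16-bit value this is 0xD6DB − 2^16 = -10533.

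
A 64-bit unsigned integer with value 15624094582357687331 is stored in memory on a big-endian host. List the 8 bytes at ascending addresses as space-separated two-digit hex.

D8 D3 EF 3E 1E 88 FC 23

15624094582357687331 in hexadecimal, padded to 64 bits, is 0xD8D3EF3E1E88FC23.
Split into bytes (most-significant first): D8 D3 EF 3E 1E 88 FC 23.
Big-endian stores the most-significant byte at the lowest address.
So the memory order matches the most-significant-first order: D8 D3 EF 3E 1E 88 FC 23.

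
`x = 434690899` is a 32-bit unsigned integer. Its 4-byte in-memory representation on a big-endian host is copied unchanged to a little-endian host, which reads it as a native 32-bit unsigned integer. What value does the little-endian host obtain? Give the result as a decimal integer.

1406920729

434690899 in 32-bit hexadecimal is 0x19E8DB53.
Stored big-endian, the bytes at ascending addresses are 19 E8 DB 53.
Read back as little-endian, the first byte is least significant, giving 0x53DBE819.
0x53DBE819 = 1406920729.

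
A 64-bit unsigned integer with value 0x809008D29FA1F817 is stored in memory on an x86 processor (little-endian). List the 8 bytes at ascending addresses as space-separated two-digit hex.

17 F8 A1 9F D2 08 90 80

Split into bytes (most-significant first): 80 90 08 D2 9F A1 F8 17.
Little-endian stores the least-significant byte at the lowest address.
So at ascending addresses the bytes are 17 F8 A1 9F D2 08 90 80.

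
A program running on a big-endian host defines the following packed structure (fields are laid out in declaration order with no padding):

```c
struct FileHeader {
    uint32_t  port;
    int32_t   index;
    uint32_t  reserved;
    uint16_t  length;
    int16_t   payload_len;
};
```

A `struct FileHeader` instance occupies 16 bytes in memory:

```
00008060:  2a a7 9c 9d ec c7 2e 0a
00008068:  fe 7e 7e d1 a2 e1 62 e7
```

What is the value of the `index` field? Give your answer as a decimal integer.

-322490870

`index` follows `port` (4 bytes), so it starts at byte offset 4 and occupies 4 bytes.
Bytes at offsets 4..7: EC C7 2E 0A.
Big-endian stores the most-significant byte at the lowest address.
The bytes are already most-significant first: 0xECC72E0A.
Top bit is set, so as a signed 32-bit value this is 0xECC72E0A − 2^32 = -322490870.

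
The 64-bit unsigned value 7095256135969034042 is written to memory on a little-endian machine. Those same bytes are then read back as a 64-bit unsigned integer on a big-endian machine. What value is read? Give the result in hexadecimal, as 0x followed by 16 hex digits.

0x3A4FD806DD697762

7095256135969034042 in 64-bit hexadecimal is 0x627769DD06D84F3A.
Stored little-endian, the bytes at ascending addresses are 3A 4F D8 06 DD 69 77 62.
Read back as big-endian, the last byte is least significant, giving 0x3A4FD806DD697762.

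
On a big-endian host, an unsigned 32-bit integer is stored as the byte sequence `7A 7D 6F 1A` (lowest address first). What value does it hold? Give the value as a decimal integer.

2055040794

Big-endian: lowest address holds the most-significant byte.
The bytes are already most-significant first: 0x7A7D6F1A.
0x7A7D6F1A = 2055040794.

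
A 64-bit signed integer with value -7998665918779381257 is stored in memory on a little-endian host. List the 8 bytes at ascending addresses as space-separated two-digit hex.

F7 A9 21 C2 B9 07 FF 90

Two's complement of -7998665918779381257 in 64 bits: 7998665918779381257 = 0x6F00F8463DDE5609; invert → 0x90FF07B9C221A9F6; add 1 → 0x90FF07B9C221A9F7.
Split into bytes (most-significant first): 90 FF 07 B9 C2 21 A9 F7.
Little-endian: lowest address holds the least-significant byte.
So at ascending addresses the bytes are F7 A9 21 C2 B9 07 FF 90.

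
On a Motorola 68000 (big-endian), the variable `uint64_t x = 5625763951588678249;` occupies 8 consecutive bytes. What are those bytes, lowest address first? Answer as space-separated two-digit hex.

4E 12 BA 81 E4 A4 1A 69

5625763951588678249 in hexadecimal, padded to 64 bits, is 0x4E12BA81E4A41A69.
Split into bytes (most-significant first): 4E 12 BA 81 E4 A4 1A 69.
Big-endian stores the most-significant byte at the lowest address.
So the memory order matches the most-significant-first order: 4E 12 BA 81 E4 A4 1A 69.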